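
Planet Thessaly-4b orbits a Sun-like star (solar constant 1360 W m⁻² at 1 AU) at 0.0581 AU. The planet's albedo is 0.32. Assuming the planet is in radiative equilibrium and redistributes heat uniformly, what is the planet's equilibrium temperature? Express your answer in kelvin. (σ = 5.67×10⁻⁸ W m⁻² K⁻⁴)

Flux at 0.0581 AU: S = 1360/0.0581² = 4.03×10⁵ W m⁻².
Energy balance: absorbed = emitted ⇒ πR²·S(1−A) = 4πR²·σT_eq⁴, so T_eq⁴ = S(1−A)/(4σ).
T_eq = [4.03×10⁵ × 0.68 / (4 × 5.67×10⁻⁸)]^(1/4) = (1.21×10¹²)^(1/4) = 1050 K.

T_eq ≈ 1050 K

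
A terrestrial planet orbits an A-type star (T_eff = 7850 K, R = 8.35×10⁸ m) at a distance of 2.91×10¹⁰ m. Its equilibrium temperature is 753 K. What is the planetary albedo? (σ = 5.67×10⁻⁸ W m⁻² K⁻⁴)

A ≈ 0.59

L = 4πR_⋆²σT_⋆⁴ = 4π(8.35×10⁸)² × 5.67×10⁻⁸ × (7850)⁴ = 1.89×10²⁷ W.
S = L/(4πd²) = 1.77×10⁵ W m⁻².
From T_eq⁴ = S(1−A)/(4σ): 1−A = 4σT_eq⁴/S.
1−A = 4 × 5.67×10⁻⁸ × (753)⁴ / 1.77×10⁵ = 0.411.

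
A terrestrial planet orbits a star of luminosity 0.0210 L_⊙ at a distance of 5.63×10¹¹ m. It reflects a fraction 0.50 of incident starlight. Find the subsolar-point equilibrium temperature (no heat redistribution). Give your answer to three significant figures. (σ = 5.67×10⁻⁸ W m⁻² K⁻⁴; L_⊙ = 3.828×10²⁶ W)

T_ss ≈ 65.0 K

L = 0.0210 × 3.828×10²⁶ = 8.04×10²⁴ W.
Flux: S = L/(4πd²) = 8.04×10²⁴/(4π×(5.63×10¹¹)²) = 2.02 W m⁻².
At the subsolar point the surface absorbs S(1−A) and emits σT⁴ per unit area — no factor of 4, since only the local patch is in balance.
T = [2.02 × 0.50 / 5.67×10⁻⁸]^(1/4) = (1.78×10⁷)^(1/4) = 65.0 K.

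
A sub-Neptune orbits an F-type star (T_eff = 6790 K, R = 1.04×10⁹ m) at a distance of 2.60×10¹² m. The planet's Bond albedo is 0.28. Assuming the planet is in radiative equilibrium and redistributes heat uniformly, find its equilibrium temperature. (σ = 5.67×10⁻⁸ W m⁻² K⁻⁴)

T_eq ≈ 88.5 K

L = 4πR_⋆²σT_⋆⁴ = 4π(1.04×10⁹)² × 5.67×10⁻⁸ × (6790)⁴ = 1.64×10²⁷ W.
S = L/(4πd²) = 19.3 W m⁻².
Energy balance: absorbed = emitted ⇒ πR²·S(1−A) = 4πR²·σT_eq⁴, so T_eq⁴ = S(1−A)/(4σ).
T_eq = [19.3 × 0.72 / (4 × 5.67×10⁻⁸)]^(1/4) = (6.12×10⁷)^(1/4) = 88.5 K.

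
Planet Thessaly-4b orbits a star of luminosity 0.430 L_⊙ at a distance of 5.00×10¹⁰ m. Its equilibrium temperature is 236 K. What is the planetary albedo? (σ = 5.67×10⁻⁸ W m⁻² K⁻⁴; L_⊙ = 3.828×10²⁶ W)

L = 0.430 × 3.828×10²⁶ = 1.65×10²⁶ W.
Flux: S = L/(4πd²) = 1.65×10²⁶/(4π×(5.00×10¹⁰)²) = 5240 W m⁻².
From T_eq⁴ = S(1−A)/(4σ): 1−A = 4σT_eq⁴/S.
1−A = 4 × 5.67×10⁻⁸ × (236)⁴ / 5240 = 0.134.

A ≈ 0.87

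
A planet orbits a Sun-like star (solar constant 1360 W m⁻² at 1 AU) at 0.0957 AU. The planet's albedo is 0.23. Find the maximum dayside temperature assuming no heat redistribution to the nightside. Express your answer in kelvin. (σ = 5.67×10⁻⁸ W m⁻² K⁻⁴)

Flux at 0.0957 AU: S = 1360/0.0957² = 1.48×10⁵ W m⁻².
With no redistribution each surface element balances locally: S(1−A) = σT⁴.
T = [1.48×10⁵ × 0.77 / 5.67×10⁻⁸]^(1/4) = (2.02×10¹²)^(1/4) = 1190 K.

T_ss ≈ 1190 K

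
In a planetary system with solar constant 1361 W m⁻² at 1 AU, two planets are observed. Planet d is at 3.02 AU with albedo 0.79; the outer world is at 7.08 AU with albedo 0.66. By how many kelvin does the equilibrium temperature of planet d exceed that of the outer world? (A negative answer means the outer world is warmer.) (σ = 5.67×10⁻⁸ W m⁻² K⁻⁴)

ΔT ≈ 28.5 K

T_eq = [S₀(1−A)/(4σd²)]^(1/4), so T ∝ (1−A)^(1/4) / √d.
T₁ = [1361×0.21/(4×5.67×10⁻⁸×3.02²)]^(1/4) = 108.42 K.
T₂ = [1361×0.34/(4×5.67×10⁻⁸×7.08²)]^(1/4) = 79.87 K.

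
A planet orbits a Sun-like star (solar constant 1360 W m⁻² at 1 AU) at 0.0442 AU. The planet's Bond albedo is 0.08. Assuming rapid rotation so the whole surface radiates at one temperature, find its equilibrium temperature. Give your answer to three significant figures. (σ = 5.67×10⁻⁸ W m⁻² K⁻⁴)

Flux at 0.0442 AU: S = 1360/0.0442² = 6.96×10⁵ W m⁻².
Energy balance: absorbed = emitted ⇒ πR²·S(1−A) = 4πR²·σT_eq⁴, so T_eq⁴ = S(1−A)/(4σ).
T_eq = [6.96×10⁵ × 0.92 / (4 × 5.67×10⁻⁸)]^(1/4) = (2.82×10¹²)^(1/4) = 1300 K.

T_eq ≈ 1300 K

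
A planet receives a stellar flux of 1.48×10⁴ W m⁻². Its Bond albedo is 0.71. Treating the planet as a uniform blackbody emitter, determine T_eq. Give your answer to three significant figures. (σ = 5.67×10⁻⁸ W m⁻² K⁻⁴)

Energy balance: absorbed = emitted ⇒ πR²·S(1−A) = 4πR²·σT_eq⁴, so T_eq⁴ = S(1−A)/(4σ).
T_eq = [1.48×10⁴ × 0.29 / (4 × 5.67×10⁻⁸)]^(1/4) = (1.89×10¹⁰)^(1/4) = 371 K.

T_eq ≈ 371 K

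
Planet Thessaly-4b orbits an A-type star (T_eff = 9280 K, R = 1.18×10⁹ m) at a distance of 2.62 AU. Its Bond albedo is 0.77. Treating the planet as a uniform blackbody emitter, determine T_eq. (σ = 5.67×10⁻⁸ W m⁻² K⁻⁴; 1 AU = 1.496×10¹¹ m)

d = 2.62 AU = 3.92×10¹¹ m.
L = 4πR_⋆²σT_⋆⁴ = 4π(1.18×10⁹)² × 5.67×10⁻⁸ × (9280)⁴ = 7.36×10²⁷ W.
S = L/(4πd²) = 3810 W m⁻².
Energy balance: absorbed = emitted ⇒ πR²·S(1−A) = 4πR²·σT_eq⁴, so T_eq⁴ = S(1−A)/(4σ).
T_eq = [3810 × 0.23 / (4 × 5.67×10⁻⁸)]^(1/4) = (3.87×10⁹)^(1/4) = 249 K.

T_eq ≈ 249 K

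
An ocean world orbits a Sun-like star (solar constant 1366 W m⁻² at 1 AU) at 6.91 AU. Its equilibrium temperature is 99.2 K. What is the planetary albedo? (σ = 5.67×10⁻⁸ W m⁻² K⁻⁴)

Flux at 6.91 AU: S = 1366/6.91² = 28.6 W m⁻².
From T_eq⁴ = S(1−A)/(4σ): 1−A = 4σT_eq⁴/S.
1−A = 4 × 5.67×10⁻⁸ × (99.2)⁴ / 28.6 = 0.768.

A ≈ 0.23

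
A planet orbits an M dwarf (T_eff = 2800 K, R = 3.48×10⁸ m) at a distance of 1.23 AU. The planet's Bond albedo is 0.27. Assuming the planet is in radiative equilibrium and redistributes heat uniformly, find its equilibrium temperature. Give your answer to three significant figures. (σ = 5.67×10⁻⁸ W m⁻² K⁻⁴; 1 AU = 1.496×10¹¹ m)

d = 1.23 AU = 1.84×10¹¹ m.
L = 4πR_⋆²σT_⋆⁴ = 4π(3.48×10⁸)² × 5.67×10⁻⁸ × (2800)⁴ = 5.30×10²⁴ W.
S = L/(4πd²) = 12.5 W m⁻².
Energy balance: absorbed = emitted ⇒ πR²·S(1−A) = 4πR²·σT_eq⁴, so T_eq⁴ = S(1−A)/(4σ).
T_eq = [12.5 × 0.73 / (4 × 5.67×10⁻⁸)]^(1/4) = (4.01×10⁷)^(1/4) = 79.6 K.

T_eq ≈ 79.6 K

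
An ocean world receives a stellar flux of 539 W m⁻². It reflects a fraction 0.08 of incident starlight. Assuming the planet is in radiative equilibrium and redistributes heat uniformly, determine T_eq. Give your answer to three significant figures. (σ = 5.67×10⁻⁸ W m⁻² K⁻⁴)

Energy balance: absorbed = emitted ⇒ πR²·S(1−A) = 4πR²·σT_eq⁴, so T_eq⁴ = S(1−A)/(4σ).
T_eq = [539 × 0.92 / (4 × 5.67×10⁻⁸)]^(1/4) = (2.19×10⁹)^(1/4) = 216 K.

T_eq ≈ 216 K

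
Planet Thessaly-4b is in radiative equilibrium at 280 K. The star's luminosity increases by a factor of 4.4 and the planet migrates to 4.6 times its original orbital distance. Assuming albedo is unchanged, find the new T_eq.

T_eq ∝ L^(1/4) · d^(−1/2).
T′ = 280 × 4.4^(1/4) / 4.6^(1/2) = 189 K.

T_eq ≈ 189 K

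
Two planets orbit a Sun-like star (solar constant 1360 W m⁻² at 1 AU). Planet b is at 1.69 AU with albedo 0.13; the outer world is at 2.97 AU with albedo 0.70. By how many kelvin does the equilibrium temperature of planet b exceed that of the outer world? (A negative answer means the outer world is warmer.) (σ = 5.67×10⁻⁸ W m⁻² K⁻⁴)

T_eq = [S₀(1−A)/(4σd²)]^(1/4), so T ∝ (1−A)^(1/4) / √d.
T₁ = [1360×0.87/(4×5.67×10⁻⁸×1.69²)]^(1/4) = 206.73 K.
T₂ = [1360×0.30/(4×5.67×10⁻⁸×2.97²)]^(1/4) = 119.50 K.

ΔT ≈ 87.2 K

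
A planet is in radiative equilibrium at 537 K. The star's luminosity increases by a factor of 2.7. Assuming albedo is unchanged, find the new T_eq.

T_eq ≈ 688 K

T_eq ∝ L^(1/4) · d^(−1/2).
T′ = 537 × 2.7^(1/4) = 688 K.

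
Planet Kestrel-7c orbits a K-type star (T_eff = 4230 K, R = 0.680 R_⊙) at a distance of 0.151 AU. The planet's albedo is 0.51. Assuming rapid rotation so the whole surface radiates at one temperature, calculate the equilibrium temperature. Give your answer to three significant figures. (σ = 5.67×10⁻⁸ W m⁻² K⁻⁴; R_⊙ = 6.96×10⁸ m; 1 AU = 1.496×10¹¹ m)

R_⋆ = 0.680 × 6.96×10⁸ = 4.73×10⁸ m.
d = 0.151 AU = 2.26×10¹⁰ m.
L = 4πR_⋆²σT_⋆⁴ = 4π(4.73×10⁸)² × 5.67×10⁻⁸ × (4230)⁴ = 5.11×10²⁵ W.
S = L/(4πd²) = 7970 W m⁻².
Energy balance: absorbed = emitted ⇒ πR²·S(1−A) = 4πR²·σT_eq⁴, so T_eq⁴ = S(1−A)/(4σ).
T_eq = [7970 × 0.49 / (4 × 5.67×10⁻⁸)]^(1/4) = (1.72×10¹⁰)^(1/4) = 362 K.

T_eq ≈ 362 K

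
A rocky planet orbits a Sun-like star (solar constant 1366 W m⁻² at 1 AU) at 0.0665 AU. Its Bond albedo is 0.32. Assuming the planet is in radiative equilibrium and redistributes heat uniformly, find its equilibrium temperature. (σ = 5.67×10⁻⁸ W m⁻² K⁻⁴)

Flux at 0.0665 AU: S = 1366/0.0665² = 3.09×10⁵ W m⁻².
Energy balance: absorbed = emitted ⇒ πR²·S(1−A) = 4πR²·σT_eq⁴, so T_eq⁴ = S(1−A)/(4σ).
T_eq = [3.09×10⁵ × 0.68 / (4 × 5.67×10⁻⁸)]^(1/4) = (9.26×10¹¹)^(1/4) = 981 K.

T_eq ≈ 981 K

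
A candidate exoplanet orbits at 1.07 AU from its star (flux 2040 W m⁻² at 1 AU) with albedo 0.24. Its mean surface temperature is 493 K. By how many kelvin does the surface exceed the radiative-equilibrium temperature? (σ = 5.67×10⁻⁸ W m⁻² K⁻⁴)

ΔT ≈ 215.0 K

S = 2040/1.07² = 1782 W m⁻².
T_eq = [S(1−A)/(4σ)]^(1/4) = [1782×0.76/(4×5.67×10⁻⁸)]^(1/4) = 278.0 K.
ΔT = T_surf − T_eq = 493 − 278.0.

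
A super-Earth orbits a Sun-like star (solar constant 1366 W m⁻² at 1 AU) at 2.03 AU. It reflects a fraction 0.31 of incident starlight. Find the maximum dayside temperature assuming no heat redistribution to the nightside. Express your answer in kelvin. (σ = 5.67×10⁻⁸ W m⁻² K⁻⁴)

T_ss ≈ 252 K

Flux at 2.03 AU: S = 1366/2.03² = 331 W m⁻².
With no redistribution each surface element balances locally: S(1−A) = σT⁴.
T = [331 × 0.69 / 5.67×10⁻⁸]^(1/4) = (4.03×10⁹)^(1/4) = 252 K.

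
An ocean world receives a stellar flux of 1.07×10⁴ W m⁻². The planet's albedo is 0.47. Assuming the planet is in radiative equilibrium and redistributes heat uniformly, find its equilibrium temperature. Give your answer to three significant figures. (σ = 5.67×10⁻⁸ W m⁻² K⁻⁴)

T_eq ≈ 398 K

Energy balance: absorbed = emitted ⇒ πR²·S(1−A) = 4πR²·σT_eq⁴, so T_eq⁴ = S(1−A)/(4σ).
T_eq = [1.07×10⁴ × 0.53 / (4 × 5.67×10⁻⁸)]^(1/4) = (2.50×10¹⁰)^(1/4) = 398 K.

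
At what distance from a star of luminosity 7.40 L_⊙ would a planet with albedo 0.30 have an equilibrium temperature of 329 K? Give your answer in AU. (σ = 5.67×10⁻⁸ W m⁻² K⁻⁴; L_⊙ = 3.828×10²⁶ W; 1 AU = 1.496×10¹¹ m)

L = 7.40 × 3.828×10²⁶ = 2.83×10²⁷ W.
From T_eq⁴ = L(1−A)/(16πσd²): d = √[L(1−A)/(16πσT_eq⁴)].
d = √[2.83×10²⁷ × 0.70 / (16π × 5.67×10⁻⁸ × (329)⁴)] = 2.44×10¹¹ m = 1.63 AU.

d ≈ 1.63 AU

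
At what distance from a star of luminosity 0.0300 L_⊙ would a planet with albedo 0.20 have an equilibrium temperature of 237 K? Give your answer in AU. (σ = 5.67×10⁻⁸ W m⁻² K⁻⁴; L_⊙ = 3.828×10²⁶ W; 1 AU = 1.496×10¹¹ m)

L = 0.0300 × 3.828×10²⁶ = 1.15×10²⁵ W.
From T_eq⁴ = L(1−A)/(16πσd²): d = √[L(1−A)/(16πσT_eq⁴)].
d = √[1.15×10²⁵ × 0.80 / (16π × 5.67×10⁻⁸ × (237)⁴)] = 3.20×10¹⁰ m = 0.214 AU.

d ≈ 0.214 AU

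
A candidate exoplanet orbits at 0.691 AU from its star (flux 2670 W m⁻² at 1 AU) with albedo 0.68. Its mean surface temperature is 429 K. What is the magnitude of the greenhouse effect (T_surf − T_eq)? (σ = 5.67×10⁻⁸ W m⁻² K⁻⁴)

ΔT ≈ 131.0 K

S = 2670/0.691² = 5592 W m⁻².
T_eq = [S(1−A)/(4σ)]^(1/4) = [5592×0.32/(4×5.67×10⁻⁸)]^(1/4) = 298.0 K.
ΔT = T_surf − T_eq = 429 − 298.0.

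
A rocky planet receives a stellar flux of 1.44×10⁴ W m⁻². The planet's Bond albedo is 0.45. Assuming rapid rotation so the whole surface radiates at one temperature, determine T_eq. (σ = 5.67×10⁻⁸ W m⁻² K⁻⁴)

Energy balance: absorbed = emitted ⇒ πR²·S(1−A) = 4πR²·σT_eq⁴, so T_eq⁴ = S(1−A)/(4σ).
T_eq = [1.44×10⁴ × 0.55 / (4 × 5.67×10⁻⁸)]^(1/4) = (3.49×10¹⁰)^(1/4) = 432 K.

T_eq ≈ 432 K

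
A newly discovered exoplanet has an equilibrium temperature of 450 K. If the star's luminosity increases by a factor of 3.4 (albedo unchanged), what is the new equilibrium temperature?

T_eq ∝ L^(1/4) · d^(−1/2).
T′ = 450 × 3.4^(1/4) = 611 K.

T_eq ≈ 611 K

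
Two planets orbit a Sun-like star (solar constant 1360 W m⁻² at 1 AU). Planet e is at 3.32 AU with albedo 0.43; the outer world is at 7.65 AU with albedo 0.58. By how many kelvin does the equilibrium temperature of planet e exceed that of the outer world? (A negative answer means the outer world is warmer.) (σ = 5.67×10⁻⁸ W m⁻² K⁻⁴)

ΔT ≈ 51.7 K

T_eq = [S₀(1−A)/(4σd²)]^(1/4), so T ∝ (1−A)^(1/4) / √d.
T₁ = [1360×0.57/(4×5.67×10⁻⁸×3.32²)]^(1/4) = 132.70 K.
T₂ = [1360×0.42/(4×5.67×10⁻⁸×7.65²)]^(1/4) = 80.99 K.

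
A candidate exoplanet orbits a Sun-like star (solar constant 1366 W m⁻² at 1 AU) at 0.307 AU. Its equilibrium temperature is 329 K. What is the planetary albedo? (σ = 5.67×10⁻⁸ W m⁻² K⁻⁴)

A ≈ 0.82

Flux at 0.307 AU: S = 1366/0.307² = 1.45×10⁴ W m⁻².
From T_eq⁴ = S(1−A)/(4σ): 1−A = 4σT_eq⁴/S.
1−A = 4 × 5.67×10⁻⁸ × (329)⁴ / 1.45×10⁴ = 0.183.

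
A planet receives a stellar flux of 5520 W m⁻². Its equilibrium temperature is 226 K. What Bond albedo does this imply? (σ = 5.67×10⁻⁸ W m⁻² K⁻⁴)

A ≈ 0.89

From T_eq⁴ = S(1−A)/(4σ): 1−A = 4σT_eq⁴/S.
1−A = 4 × 5.67×10⁻⁸ × (226)⁴ / 5520 = 0.107.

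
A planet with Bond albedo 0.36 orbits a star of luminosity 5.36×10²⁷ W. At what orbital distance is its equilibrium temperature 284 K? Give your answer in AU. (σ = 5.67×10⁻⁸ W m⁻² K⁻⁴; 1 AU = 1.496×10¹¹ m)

d ≈ 2.88 AU

From T_eq⁴ = L(1−A)/(16πσd²): d = √[L(1−A)/(16πσT_eq⁴)].
d = √[5.36×10²⁷ × 0.64 / (16π × 5.67×10⁻⁸ × (284)⁴)] = 4.30×10¹¹ m = 2.88 AU.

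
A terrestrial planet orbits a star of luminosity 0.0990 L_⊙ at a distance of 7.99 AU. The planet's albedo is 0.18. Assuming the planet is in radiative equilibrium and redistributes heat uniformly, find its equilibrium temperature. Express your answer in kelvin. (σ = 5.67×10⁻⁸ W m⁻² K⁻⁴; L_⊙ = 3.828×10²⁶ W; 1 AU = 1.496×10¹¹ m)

T_eq ≈ 52.6 K

d = 7.99 AU = 1.20×10¹² m.
L = 0.0990 × 3.828×10²⁶ = 3.79×10²⁵ W.
Flux: S = L/(4πd²) = 3.79×10²⁵/(4π×(1.20×10¹²)²) = 2.11 W m⁻².
Energy balance: absorbed = emitted ⇒ πR²·S(1−A) = 4πR²·σT_eq⁴, so T_eq⁴ = S(1−A)/(4σ).
T_eq = [2.11 × 0.82 / (4 × 5.67×10⁻⁸)]^(1/4) = (7.63×10⁶)^(1/4) = 52.6 K.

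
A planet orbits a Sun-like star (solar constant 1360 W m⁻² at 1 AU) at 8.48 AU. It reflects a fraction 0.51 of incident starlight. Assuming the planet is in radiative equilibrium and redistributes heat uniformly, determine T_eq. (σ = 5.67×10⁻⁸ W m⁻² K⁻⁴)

Flux at 8.48 AU: S = 1360/8.48² = 18.9 W m⁻².
Energy balance: absorbed = emitted ⇒ πR²·S(1−A) = 4πR²·σT_eq⁴, so T_eq⁴ = S(1−A)/(4σ).
T_eq = [18.9 × 0.49 / (4 × 5.67×10⁻⁸)]^(1/4) = (4.09×10⁷)^(1/4) = 80.0 K.

T_eq ≈ 80.0 K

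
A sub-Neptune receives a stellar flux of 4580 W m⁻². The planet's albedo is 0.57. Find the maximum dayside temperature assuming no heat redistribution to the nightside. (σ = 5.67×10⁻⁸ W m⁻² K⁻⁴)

With no redistribution each surface element balances locally: S(1−A) = σT⁴.
T = [4580 × 0.43 / 5.67×10⁻⁸]^(1/4) = (3.47×10¹⁰)^(1/4) = 432 K.

T_ss ≈ 432 K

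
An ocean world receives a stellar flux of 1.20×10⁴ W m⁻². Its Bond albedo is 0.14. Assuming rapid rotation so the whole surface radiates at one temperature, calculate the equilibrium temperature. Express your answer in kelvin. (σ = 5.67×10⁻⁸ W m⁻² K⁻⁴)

Energy balance: absorbed = emitted ⇒ πR²·S(1−A) = 4πR²·σT_eq⁴, so T_eq⁴ = S(1−A)/(4σ).
T_eq = [1.20×10⁴ × 0.86 / (4 × 5.67×10⁻⁸)]^(1/4) = (4.55×10¹⁰)^(1/4) = 462 K.

T_eq ≈ 462 K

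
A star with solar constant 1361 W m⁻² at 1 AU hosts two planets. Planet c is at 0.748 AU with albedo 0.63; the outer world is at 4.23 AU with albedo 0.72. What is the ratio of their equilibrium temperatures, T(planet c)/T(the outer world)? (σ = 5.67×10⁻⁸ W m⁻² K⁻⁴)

T₁/T₂ ≈ 2.550

T_eq = [S₀(1−A)/(4σd²)]^(1/4), so T ∝ (1−A)^(1/4) / √d.
T₁ = [1361×0.37/(4×5.67×10⁻⁸×0.748²)]^(1/4) = 250.99 K.
T₂ = [1361×0.28/(4×5.67×10⁻⁸×4.23²)]^(1/4) = 98.44 K.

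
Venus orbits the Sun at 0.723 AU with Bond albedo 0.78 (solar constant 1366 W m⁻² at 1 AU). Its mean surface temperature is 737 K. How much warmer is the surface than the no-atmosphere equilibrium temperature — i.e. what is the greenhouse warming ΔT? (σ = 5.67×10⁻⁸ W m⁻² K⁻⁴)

ΔT ≈ 512.6 K

S = 1366/0.723² = 2613 W m⁻².
T_eq = [S(1−A)/(4σ)]^(1/4) = [2613×0.22/(4×5.67×10⁻⁸)]^(1/4) = 224.4 K.
ΔT = T_surf − T_eq = 737 − 224.4.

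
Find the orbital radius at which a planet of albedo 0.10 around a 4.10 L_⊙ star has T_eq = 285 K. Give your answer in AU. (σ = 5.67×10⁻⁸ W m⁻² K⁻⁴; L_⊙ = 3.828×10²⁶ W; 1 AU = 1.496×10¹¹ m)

d ≈ 1.83 AU

L = 4.10 × 3.828×10²⁶ = 1.57×10²⁷ W.
From T_eq⁴ = L(1−A)/(16πσd²): d = √[L(1−A)/(16πσT_eq⁴)].
d = √[1.57×10²⁷ × 0.90 / (16π × 5.67×10⁻⁸ × (285)⁴)] = 2.74×10¹¹ m = 1.83 AU.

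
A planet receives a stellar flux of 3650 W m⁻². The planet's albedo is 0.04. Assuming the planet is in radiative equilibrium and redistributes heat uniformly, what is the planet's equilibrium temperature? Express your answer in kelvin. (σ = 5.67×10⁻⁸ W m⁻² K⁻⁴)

Energy balance: absorbed = emitted ⇒ πR²·S(1−A) = 4πR²·σT_eq⁴, so T_eq⁴ = S(1−A)/(4σ).
T_eq = [3650 × 0.96 / (4 × 5.67×10⁻⁸)]^(1/4) = (1.54×10¹⁰)^(1/4) = 353 K.

T_eq ≈ 353 K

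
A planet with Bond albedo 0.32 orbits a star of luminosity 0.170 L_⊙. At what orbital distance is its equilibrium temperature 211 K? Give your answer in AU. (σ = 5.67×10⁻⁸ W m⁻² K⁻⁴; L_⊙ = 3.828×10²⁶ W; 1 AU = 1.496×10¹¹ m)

L = 0.170 × 3.828×10²⁶ = 6.51×10²⁵ W.
From T_eq⁴ = L(1−A)/(16πσd²): d = √[L(1−A)/(16πσT_eq⁴)].
d = √[6.51×10²⁵ × 0.68 / (16π × 5.67×10⁻⁸ × (211)⁴)] = 8.85×10¹⁰ m = 0.592 AU.

d ≈ 0.592 AU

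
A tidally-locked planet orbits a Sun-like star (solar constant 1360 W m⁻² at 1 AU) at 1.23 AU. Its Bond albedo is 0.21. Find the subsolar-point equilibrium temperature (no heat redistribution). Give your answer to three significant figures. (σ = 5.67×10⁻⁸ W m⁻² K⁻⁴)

Flux at 1.23 AU: S = 1360/1.23² = 899 W m⁻².
At the subsolar point the surface absorbs S(1−A) and emits σT⁴ per unit area — no factor of 4, since only the local patch is in balance.
T = [899 × 0.79 / 5.67×10⁻⁸]^(1/4) = (1.25×10¹⁰)^(1/4) = 335 K.

T_ss ≈ 335 K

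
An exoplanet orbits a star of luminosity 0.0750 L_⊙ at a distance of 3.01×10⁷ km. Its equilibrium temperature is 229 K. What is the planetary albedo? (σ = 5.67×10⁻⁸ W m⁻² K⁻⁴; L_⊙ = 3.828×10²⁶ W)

d = 3.01×10⁷ km = 3.01×10¹⁰ m.
L = 0.0750 × 3.828×10²⁶ = 2.87×10²⁵ W.
Flux: S = L/(4πd²) = 2.87×10²⁵/(4π×(3.01×10¹⁰)²) = 2520 W m⁻².
From T_eq⁴ = S(1−A)/(4σ): 1−A = 4σT_eq⁴/S.
1−A = 4 × 5.67×10⁻⁸ × (229)⁴ / 2520 = 0.247.

A ≈ 0.75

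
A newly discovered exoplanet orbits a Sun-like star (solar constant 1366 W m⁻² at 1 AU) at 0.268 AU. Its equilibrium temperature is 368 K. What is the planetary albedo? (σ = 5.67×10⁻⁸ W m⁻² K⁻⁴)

A ≈ 0.78

Flux at 0.268 AU: S = 1366/0.268² = 1.90×10⁴ W m⁻².
From T_eq⁴ = S(1−A)/(4σ): 1−A = 4σT_eq⁴/S.
1−A = 4 × 5.67×10⁻⁸ × (368)⁴ / 1.90×10⁴ = 0.219.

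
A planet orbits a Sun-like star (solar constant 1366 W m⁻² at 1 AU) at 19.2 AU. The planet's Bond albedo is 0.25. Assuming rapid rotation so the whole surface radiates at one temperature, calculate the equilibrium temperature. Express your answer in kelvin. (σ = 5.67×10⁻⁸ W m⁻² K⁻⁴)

Flux at 19.2 AU: S = 1366/19.2² = 3.71 W m⁻².
Energy balance: absorbed = emitted ⇒ πR²·S(1−A) = 4πR²·σT_eq⁴, so T_eq⁴ = S(1−A)/(4σ).
T_eq = [3.71 × 0.75 / (4 × 5.67×10⁻⁸)]^(1/4) = (1.23×10⁷)^(1/4) = 59.2 K.

T_eq ≈ 59.2 K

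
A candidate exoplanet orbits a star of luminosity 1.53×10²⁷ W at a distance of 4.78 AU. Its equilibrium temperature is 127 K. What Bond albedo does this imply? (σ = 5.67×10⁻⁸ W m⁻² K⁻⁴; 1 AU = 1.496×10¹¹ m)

A ≈ 0.75

d = 4.78 AU = 7.15×10¹¹ m.
Flux: S = L/(4πd²) = 1.53×10²⁷/(4π×(7.15×10¹¹)²) = 238 W m⁻².
From T_eq⁴ = S(1−A)/(4σ): 1−A = 4σT_eq⁴/S.
1−A = 4 × 5.67×10⁻⁸ × (127)⁴ / 238 = 0.248.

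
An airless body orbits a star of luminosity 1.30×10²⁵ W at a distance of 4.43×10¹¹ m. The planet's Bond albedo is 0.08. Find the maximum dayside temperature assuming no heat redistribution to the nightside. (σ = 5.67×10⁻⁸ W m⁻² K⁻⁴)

Flux: S = L/(4πd²) = 1.30×10²⁵/(4π×(4.43×10¹¹)²) = 5.27 W m⁻².
With no redistribution each surface element balances locally: S(1−A) = σT⁴.
T = [5.27 × 0.92 / 5.67×10⁻⁸]^(1/4) = (8.55×10⁷)^(1/4) = 96.2 K.

T_ss ≈ 96.2 K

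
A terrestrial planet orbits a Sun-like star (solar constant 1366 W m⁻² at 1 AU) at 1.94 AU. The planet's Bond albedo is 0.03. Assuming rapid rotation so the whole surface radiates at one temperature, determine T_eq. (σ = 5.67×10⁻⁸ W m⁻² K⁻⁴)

T_eq ≈ 198 K

Flux at 1.94 AU: S = 1366/1.94² = 363 W m⁻².
Energy balance: absorbed = emitted ⇒ πR²·S(1−A) = 4πR²·σT_eq⁴, so T_eq⁴ = S(1−A)/(4σ).
T_eq = [363 × 0.97 / (4 × 5.67×10⁻⁸)]^(1/4) = (1.55×10⁹)^(1/4) = 198 K.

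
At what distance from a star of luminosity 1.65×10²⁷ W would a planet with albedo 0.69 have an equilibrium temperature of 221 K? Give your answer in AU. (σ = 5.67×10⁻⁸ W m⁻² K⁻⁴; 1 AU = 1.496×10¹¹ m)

d ≈ 1.83 AU

From T_eq⁴ = L(1−A)/(16πσd²): d = √[L(1−A)/(16πσT_eq⁴)].
d = √[1.65×10²⁷ × 0.31 / (16π × 5.67×10⁻⁸ × (221)⁴)] = 2.74×10¹¹ m = 1.83 AU.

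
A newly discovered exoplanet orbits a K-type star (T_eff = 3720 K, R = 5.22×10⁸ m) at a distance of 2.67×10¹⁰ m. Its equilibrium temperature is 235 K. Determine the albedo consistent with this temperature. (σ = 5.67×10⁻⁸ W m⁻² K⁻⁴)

A ≈ 0.83

L = 4πR_⋆²σT_⋆⁴ = 4π(5.22×10⁸)² × 5.67×10⁻⁸ × (3720)⁴ = 3.72×10²⁵ W.
S = L/(4πd²) = 4150 W m⁻².
From T_eq⁴ = S(1−A)/(4σ): 1−A = 4σT_eq⁴/S.
1−A = 4 × 5.67×10⁻⁸ × (235)⁴ / 4150 = 0.167.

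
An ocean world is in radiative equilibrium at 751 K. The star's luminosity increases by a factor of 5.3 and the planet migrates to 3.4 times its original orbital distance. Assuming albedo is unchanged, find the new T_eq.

T_eq ≈ 618 K

T_eq ∝ L^(1/4) · d^(−1/2).
T′ = 751 × 5.3^(1/4) / 3.4^(1/2) = 618 K.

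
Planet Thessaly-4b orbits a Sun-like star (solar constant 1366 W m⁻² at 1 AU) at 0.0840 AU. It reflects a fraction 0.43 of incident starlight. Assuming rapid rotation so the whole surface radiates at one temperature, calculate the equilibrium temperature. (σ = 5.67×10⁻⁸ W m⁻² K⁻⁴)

Flux at 0.0840 AU: S = 1366/0.0840² = 1.94×10⁵ W m⁻².
Energy balance: absorbed = emitted ⇒ πR²·S(1−A) = 4πR²·σT_eq⁴, so T_eq⁴ = S(1−A)/(4σ).
T_eq = [1.94×10⁵ × 0.57 / (4 × 5.67×10⁻⁸)]^(1/4) = (4.87×10¹¹)^(1/4) = 835 K.

T_eq ≈ 835 K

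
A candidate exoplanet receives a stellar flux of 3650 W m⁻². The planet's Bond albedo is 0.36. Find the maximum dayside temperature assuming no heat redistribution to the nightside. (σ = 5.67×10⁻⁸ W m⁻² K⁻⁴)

T_ss ≈ 451 K

With no redistribution each surface element balances locally: S(1−A) = σT⁴.
T = [3650 × 0.64 / 5.67×10⁻⁸]^(1/4) = (4.12×10¹⁰)^(1/4) = 451 K.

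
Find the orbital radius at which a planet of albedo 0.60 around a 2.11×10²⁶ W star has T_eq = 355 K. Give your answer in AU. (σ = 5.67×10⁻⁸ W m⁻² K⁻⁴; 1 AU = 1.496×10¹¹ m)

From T_eq⁴ = L(1−A)/(16πσd²): d = √[L(1−A)/(16πσT_eq⁴)].
d = √[2.11×10²⁶ × 0.40 / (16π × 5.67×10⁻⁸ × (355)⁴)] = 4.32×10¹⁰ m = 0.289 AU.

d ≈ 0.289 AU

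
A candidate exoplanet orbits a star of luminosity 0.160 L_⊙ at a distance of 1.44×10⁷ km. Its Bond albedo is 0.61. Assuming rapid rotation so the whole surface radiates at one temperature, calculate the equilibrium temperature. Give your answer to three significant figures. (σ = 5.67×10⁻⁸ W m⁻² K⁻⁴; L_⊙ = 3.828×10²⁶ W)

d = 1.44×10⁷ km = 1.44×10¹⁰ m.
L = 0.160 × 3.828×10²⁶ = 6.12×10²⁵ W.
Flux: S = L/(4πd²) = 6.12×10²⁵/(4π×(1.44×10¹⁰)²) = 2.35×10⁴ W m⁻².
Energy balance: absorbed = emitted ⇒ πR²·S(1−A) = 4πR²·σT_eq⁴, so T_eq⁴ = S(1−A)/(4σ).
T_eq = [2.35×10⁴ × 0.39 / (4 × 5.67×10⁻⁸)]^(1/4) = (4.04×10¹⁰)^(1/4) = 448 K.

T_eq ≈ 448 K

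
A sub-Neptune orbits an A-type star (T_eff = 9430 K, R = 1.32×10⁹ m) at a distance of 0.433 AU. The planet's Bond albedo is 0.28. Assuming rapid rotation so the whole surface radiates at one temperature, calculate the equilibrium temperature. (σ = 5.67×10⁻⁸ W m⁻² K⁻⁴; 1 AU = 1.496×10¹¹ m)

d = 0.433 AU = 6.48×10¹⁰ m.
L = 4πR_⋆²σT_⋆⁴ = 4π(1.32×10⁹)² × 5.67×10⁻⁸ × (9430)⁴ = 9.82×10²⁷ W.
S = L/(4πd²) = 1.86×10⁵ W m⁻².
Energy balance: absorbed = emitted ⇒ πR²·S(1−A) = 4πR²·σT_eq⁴, so T_eq⁴ = S(1−A)/(4σ).
T_eq = [1.86×10⁵ × 0.72 / (4 × 5.67×10⁻⁸)]^(1/4) = (5.91×10¹¹)^(1/4) = 877 K.

T_eq ≈ 877 K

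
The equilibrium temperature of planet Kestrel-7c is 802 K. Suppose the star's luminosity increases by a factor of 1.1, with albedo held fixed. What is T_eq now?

T_eq ∝ L^(1/4) · d^(−1/2).
T′ = 802 × 1.1^(1/4) = 821 K.

T_eq ≈ 821 K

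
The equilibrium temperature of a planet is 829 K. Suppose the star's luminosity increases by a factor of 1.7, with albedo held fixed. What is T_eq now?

T_eq ∝ L^(1/4) · d^(−1/2).
T′ = 829 × 1.7^(1/4) = 947 K.

T_eq ≈ 947 K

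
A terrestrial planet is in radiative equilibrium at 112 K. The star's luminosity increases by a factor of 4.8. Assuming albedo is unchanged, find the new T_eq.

T_eq ∝ L^(1/4) · d^(−1/2).
T′ = 112 × 4.8^(1/4) = 166 K.

T_eq ≈ 166 K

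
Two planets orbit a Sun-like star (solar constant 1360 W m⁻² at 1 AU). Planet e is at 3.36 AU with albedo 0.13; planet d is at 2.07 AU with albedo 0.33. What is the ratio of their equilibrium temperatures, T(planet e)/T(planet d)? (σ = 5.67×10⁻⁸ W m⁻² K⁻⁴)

T₁/T₂ ≈ 0.838

T_eq = [S₀(1−A)/(4σd²)]^(1/4), so T ∝ (1−A)^(1/4) / √d.
T₁ = [1360×0.87/(4×5.67×10⁻⁸×3.36²)]^(1/4) = 146.62 K.
T₂ = [1360×0.67/(4×5.67×10⁻⁸×2.07²)]^(1/4) = 174.99 K.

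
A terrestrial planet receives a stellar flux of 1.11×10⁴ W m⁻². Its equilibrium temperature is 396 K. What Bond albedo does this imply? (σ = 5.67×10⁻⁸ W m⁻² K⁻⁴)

From T_eq⁴ = S(1−A)/(4σ): 1−A = 4σT_eq⁴/S.
1−A = 4 × 5.67×10⁻⁸ × (396)⁴ / 1.11×10⁴ = 0.502.

A ≈ 0.50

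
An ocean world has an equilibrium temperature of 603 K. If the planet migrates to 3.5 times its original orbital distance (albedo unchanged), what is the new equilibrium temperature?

T_eq ∝ L^(1/4) · d^(−1/2).
T′ = 603 / 3.5^(1/2) = 322 K.

T_eq ≈ 322 K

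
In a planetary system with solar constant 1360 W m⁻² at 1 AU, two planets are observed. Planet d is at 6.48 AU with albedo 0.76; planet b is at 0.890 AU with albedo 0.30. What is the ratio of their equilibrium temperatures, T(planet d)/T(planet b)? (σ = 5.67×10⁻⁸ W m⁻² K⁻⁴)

T₁/T₂ ≈ 0.284

T_eq = [S₀(1−A)/(4σd²)]^(1/4), so T ∝ (1−A)^(1/4) / √d.
T₁ = [1360×0.24/(4×5.67×10⁻⁸×6.48²)]^(1/4) = 76.51 K.
T₂ = [1360×0.70/(4×5.67×10⁻⁸×0.890²)]^(1/4) = 269.81 K.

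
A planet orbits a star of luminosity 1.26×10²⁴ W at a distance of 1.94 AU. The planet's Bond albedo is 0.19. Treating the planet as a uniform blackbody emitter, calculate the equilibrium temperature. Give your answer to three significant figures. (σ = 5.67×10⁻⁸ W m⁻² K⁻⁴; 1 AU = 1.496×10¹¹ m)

d = 1.94 AU = 2.90×10¹¹ m.
Flux: S = L/(4πd²) = 1.26×10²⁴/(4π×(2.90×10¹¹)²) = 1.19 W m⁻².
Energy balance: absorbed = emitted ⇒ πR²·S(1−A) = 4πR²·σT_eq⁴, so T_eq⁴ = S(1−A)/(4σ).
T_eq = [1.19 × 0.81 / (4 × 5.67×10⁻⁸)]^(1/4) = (4.25×10⁶)^(1/4) = 45.4 K.

T_eq ≈ 45.4 K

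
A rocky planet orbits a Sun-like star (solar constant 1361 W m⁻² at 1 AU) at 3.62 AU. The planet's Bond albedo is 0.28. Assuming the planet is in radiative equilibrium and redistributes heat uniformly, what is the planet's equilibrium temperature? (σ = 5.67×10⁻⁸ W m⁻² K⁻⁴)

T_eq ≈ 135 K

Flux at 3.62 AU: S = 1361/3.62² = 104 W m⁻².
Energy balance: absorbed = emitted ⇒ πR²·S(1−A) = 4πR²·σT_eq⁴, so T_eq⁴ = S(1−A)/(4σ).
T_eq = [104 × 0.72 / (4 × 5.67×10⁻⁸)]^(1/4) = (3.30×10⁸)^(1/4) = 135 K.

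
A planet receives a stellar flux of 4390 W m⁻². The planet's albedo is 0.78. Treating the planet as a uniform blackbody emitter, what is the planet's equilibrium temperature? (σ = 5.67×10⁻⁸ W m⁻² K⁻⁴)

T_eq ≈ 255 K

Energy balance: absorbed = emitted ⇒ πR²·S(1−A) = 4πR²·σT_eq⁴, so T_eq⁴ = S(1−A)/(4σ).
T_eq = [4390 × 0.22 / (4 × 5.67×10⁻⁸)]^(1/4) = (4.26×10⁹)^(1/4) = 255 K.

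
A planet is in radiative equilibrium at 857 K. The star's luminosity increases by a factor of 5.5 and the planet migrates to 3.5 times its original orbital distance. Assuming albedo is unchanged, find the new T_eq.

T_eq ∝ L^(1/4) · d^(−1/2).
T′ = 857 × 5.5^(1/4) / 3.5^(1/2) = 702 K.

T_eq ≈ 702 K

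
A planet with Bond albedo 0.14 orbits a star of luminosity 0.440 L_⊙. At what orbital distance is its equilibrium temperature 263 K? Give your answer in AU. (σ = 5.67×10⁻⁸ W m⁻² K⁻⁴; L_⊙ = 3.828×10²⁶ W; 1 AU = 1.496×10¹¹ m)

L = 0.440 × 3.828×10²⁶ = 1.68×10²⁶ W.
From T_eq⁴ = L(1−A)/(16πσd²): d = √[L(1−A)/(16πσT_eq⁴)].
d = √[1.68×10²⁶ × 0.86 / (16π × 5.67×10⁻⁸ × (263)⁴)] = 1.03×10¹¹ m = 0.689 AU.

d ≈ 0.689 AU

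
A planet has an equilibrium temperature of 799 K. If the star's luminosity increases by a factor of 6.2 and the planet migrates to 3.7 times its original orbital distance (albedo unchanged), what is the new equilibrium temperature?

T_eq ∝ L^(1/4) · d^(−1/2).
T′ = 799 × 6.2^(1/4) / 3.7^(1/2) = 655 K.

T_eq ≈ 655 K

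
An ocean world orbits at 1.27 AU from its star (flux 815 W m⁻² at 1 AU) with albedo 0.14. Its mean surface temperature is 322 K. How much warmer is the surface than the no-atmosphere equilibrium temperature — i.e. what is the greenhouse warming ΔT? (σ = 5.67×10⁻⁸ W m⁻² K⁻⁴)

ΔT ≈ 112.8 K

S = 815/1.27² = 505.3 W m⁻².
T_eq = [S(1−A)/(4σ)]^(1/4) = [505.3×0.86/(4×5.67×10⁻⁸)]^(1/4) = 209.2 K.
ΔT = T_surf − T_eq = 322 − 209.2.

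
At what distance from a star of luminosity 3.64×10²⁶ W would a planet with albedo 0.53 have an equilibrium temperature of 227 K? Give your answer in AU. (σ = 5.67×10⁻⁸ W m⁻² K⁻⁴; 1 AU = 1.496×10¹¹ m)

From T_eq⁴ = L(1−A)/(16πσd²): d = √[L(1−A)/(16πσT_eq⁴)].
d = √[3.64×10²⁶ × 0.47 / (16π × 5.67×10⁻⁸ × (227)⁴)] = 1.50×10¹¹ m = 1.01 AU.

d ≈ 1.01 AU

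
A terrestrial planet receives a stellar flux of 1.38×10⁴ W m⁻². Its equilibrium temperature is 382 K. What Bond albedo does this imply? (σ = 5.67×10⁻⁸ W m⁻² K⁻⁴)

A ≈ 0.65

From T_eq⁴ = S(1−A)/(4σ): 1−A = 4σT_eq⁴/S.
1−A = 4 × 5.67×10⁻⁸ × (382)⁴ / 1.38×10⁴ = 0.350.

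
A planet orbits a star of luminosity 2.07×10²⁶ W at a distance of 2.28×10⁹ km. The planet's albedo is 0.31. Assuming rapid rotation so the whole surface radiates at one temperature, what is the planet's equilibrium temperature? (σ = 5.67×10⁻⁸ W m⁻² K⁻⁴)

d = 2.28×10⁹ km = 2.28×10¹² m.
Flux: S = L/(4πd²) = 2.07×10²⁶/(4π×(2.28×10¹²)²) = 3.17 W m⁻².
Energy balance: absorbed = emitted ⇒ πR²·S(1−A) = 4πR²·σT_eq⁴, so T_eq⁴ = S(1−A)/(4σ).
T_eq = [3.17 × 0.69 / (4 × 5.67×10⁻⁸)]^(1/4) = (9.64×10⁶)^(1/4) = 55.7 K.

T_eq ≈ 55.7 K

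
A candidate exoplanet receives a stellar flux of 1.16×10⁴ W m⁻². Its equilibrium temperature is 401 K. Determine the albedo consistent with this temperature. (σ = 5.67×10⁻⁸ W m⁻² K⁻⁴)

A ≈ 0.49

From T_eq⁴ = S(1−A)/(4σ): 1−A = 4σT_eq⁴/S.
1−A = 4 × 5.67×10⁻⁸ × (401)⁴ / 1.16×10⁴ = 0.506.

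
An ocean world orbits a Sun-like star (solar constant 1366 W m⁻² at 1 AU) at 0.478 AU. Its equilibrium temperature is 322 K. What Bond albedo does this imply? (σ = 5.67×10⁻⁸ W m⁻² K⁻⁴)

Flux at 0.478 AU: S = 1366/0.478² = 5980 W m⁻².
From T_eq⁴ = S(1−A)/(4σ): 1−A = 4σT_eq⁴/S.
1−A = 4 × 5.67×10⁻⁸ × (322)⁴ / 5980 = 0.408.

A ≈ 0.59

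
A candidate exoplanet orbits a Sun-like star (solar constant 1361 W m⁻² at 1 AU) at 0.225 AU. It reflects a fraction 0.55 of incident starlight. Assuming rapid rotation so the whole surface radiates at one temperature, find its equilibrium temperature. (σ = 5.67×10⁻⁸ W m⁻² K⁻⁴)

T_eq ≈ 481 K

Flux at 0.225 AU: S = 1361/0.225² = 2.69×10⁴ W m⁻².
Energy balance: absorbed = emitted ⇒ πR²·S(1−A) = 4πR²·σT_eq⁴, so T_eq⁴ = S(1−A)/(4σ).
T_eq = [2.69×10⁴ × 0.45 / (4 × 5.67×10⁻⁸)]^(1/4) = (5.33×10¹⁰)^(1/4) = 481 K.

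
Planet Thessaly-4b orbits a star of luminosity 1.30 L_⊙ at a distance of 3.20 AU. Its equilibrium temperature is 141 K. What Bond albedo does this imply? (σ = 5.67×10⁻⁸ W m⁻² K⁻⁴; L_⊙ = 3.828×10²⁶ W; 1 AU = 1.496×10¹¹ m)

A ≈ 0.48

d = 3.20 AU = 4.79×10¹¹ m.
L = 1.30 × 3.828×10²⁶ = 4.98×10²⁶ W.
Flux: S = L/(4πd²) = 4.98×10²⁶/(4π×(4.79×10¹¹)²) = 173 W m⁻².
From T_eq⁴ = S(1−A)/(4σ): 1−A = 4σT_eq⁴/S.
1−A = 4 × 5.67×10⁻⁸ × (141)⁴ / 173 = 0.519.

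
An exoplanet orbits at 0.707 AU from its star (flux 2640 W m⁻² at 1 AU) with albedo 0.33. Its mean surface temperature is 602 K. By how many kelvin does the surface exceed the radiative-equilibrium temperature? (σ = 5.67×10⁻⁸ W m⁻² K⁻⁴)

S = 2640/0.707² = 5282 W m⁻².
T_eq = [S(1−A)/(4σ)]^(1/4) = [5282×0.67/(4×5.67×10⁻⁸)]^(1/4) = 353.4 K.
ΔT = T_surf − T_eq = 602 − 353.4.

ΔT ≈ 248.6 K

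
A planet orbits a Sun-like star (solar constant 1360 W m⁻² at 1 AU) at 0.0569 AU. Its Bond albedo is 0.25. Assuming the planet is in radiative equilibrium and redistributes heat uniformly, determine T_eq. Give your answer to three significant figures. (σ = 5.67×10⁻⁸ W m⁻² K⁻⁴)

Flux at 0.0569 AU: S = 1360/0.0569² = 4.20×10⁵ W m⁻².
Energy balance: absorbed = emitted ⇒ πR²·S(1−A) = 4πR²·σT_eq⁴, so T_eq⁴ = S(1−A)/(4σ).
T_eq = [4.20×10⁵ × 0.75 / (4 × 5.67×10⁻⁸)]^(1/4) = (1.39×10¹²)^(1/4) = 1090 K.

T_eq ≈ 1090 K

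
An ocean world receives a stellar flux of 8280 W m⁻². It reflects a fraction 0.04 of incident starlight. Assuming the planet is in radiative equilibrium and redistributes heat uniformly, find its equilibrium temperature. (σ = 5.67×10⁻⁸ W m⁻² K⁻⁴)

T_eq ≈ 433 K

Energy balance: absorbed = emitted ⇒ πR²·S(1−A) = 4πR²·σT_eq⁴, so T_eq⁴ = S(1−A)/(4σ).
T_eq = [8280 × 0.96 / (4 × 5.67×10⁻⁸)]^(1/4) = (3.50×10¹⁰)^(1/4) = 433 K.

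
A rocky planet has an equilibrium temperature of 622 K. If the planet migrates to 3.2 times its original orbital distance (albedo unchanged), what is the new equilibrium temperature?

T_eq ∝ L^(1/4) · d^(−1/2).
T′ = 622 / 3.2^(1/2) = 348 K.

T_eq ≈ 348 K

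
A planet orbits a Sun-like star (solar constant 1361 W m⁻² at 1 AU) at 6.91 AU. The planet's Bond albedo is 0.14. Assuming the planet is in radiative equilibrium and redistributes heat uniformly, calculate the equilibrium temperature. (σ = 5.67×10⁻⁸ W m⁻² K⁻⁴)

T_eq ≈ 102 K

Flux at 6.91 AU: S = 1361/6.91² = 28.5 W m⁻².
Energy balance: absorbed = emitted ⇒ πR²·S(1−A) = 4πR²·σT_eq⁴, so T_eq⁴ = S(1−A)/(4σ).
T_eq = [28.5 × 0.86 / (4 × 5.67×10⁻⁸)]^(1/4) = (1.08×10⁸)^(1/4) = 102 K.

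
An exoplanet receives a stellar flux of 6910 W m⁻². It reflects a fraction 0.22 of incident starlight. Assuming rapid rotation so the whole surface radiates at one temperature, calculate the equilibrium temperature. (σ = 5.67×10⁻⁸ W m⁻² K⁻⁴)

T_eq ≈ 393 K

Energy balance: absorbed = emitted ⇒ πR²·S(1−A) = 4πR²·σT_eq⁴, so T_eq⁴ = S(1−A)/(4σ).
T_eq = [6910 × 0.78 / (4 × 5.67×10⁻⁸)]^(1/4) = (2.38×10¹⁰)^(1/4) = 393 K.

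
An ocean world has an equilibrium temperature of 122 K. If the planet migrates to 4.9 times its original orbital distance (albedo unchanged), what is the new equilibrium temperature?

T_eq ≈ 55.1 K

T_eq ∝ L^(1/4) · d^(−1/2).
T′ = 122 / 4.9^(1/2) = 55.1 K.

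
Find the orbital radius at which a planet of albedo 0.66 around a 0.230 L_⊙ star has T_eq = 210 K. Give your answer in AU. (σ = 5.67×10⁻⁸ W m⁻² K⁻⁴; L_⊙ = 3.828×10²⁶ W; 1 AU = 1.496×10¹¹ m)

d ≈ 0.491 AU

L = 0.230 × 3.828×10²⁶ = 8.80×10²⁵ W.
From T_eq⁴ = L(1−A)/(16πσd²): d = √[L(1−A)/(16πσT_eq⁴)].
d = √[8.80×10²⁵ × 0.34 / (16π × 5.67×10⁻⁸ × (210)⁴)] = 7.35×10¹⁰ m = 0.491 AU.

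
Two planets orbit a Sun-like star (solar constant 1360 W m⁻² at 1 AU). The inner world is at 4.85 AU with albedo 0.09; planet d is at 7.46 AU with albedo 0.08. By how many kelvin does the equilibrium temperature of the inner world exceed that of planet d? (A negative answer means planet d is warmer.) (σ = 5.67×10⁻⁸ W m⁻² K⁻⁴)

ΔT ≈ 23.6 K

T_eq = [S₀(1−A)/(4σd²)]^(1/4), so T ∝ (1−A)^(1/4) / √d.
T₁ = [1360×0.91/(4×5.67×10⁻⁸×4.85²)]^(1/4) = 123.41 K.
T₂ = [1360×0.92/(4×5.67×10⁻⁸×7.46²)]^(1/4) = 99.78 K.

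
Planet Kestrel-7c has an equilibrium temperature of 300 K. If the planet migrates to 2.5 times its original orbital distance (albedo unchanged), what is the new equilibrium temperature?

T_eq ≈ 190 K

T_eq ∝ L^(1/4) · d^(−1/2).
T′ = 300 / 2.5^(1/2) = 190 K.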